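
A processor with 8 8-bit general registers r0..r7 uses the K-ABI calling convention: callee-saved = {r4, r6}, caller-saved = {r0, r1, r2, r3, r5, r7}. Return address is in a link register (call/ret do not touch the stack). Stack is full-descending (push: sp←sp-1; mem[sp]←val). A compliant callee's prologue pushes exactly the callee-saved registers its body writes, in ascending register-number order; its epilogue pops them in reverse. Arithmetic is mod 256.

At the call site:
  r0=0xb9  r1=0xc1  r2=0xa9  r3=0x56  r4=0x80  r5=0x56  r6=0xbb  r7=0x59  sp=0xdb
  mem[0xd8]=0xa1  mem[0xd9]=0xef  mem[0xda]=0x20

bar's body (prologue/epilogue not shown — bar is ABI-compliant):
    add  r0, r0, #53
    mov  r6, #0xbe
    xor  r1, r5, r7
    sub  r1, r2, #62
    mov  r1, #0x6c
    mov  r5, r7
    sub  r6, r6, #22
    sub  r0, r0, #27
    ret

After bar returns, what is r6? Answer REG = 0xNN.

REG = 0xbb

prologue: push r6 → mem[0xda]=0xbb, sp=0xda
body[0] add  r0, r0, #53 → r0=0xee
body[1] mov  r6, #0xbe → r6=0xbe
body[2] xor  r1, r5, r7 → r1=0x0f
body[3] sub  r1, r2, #62 → r1=0x6b
body[4] mov  r1, #0x6c → r1=0x6c
body[5] mov  r5, r7 → r5=0x59
body[6] sub  r6, r6, #22 → r6=0xa8
body[7] sub  r0, r0, #27 → r0=0xd3
epilogue: pop r6=0xbb, sp=0xdb
r6 is callee-saved → restored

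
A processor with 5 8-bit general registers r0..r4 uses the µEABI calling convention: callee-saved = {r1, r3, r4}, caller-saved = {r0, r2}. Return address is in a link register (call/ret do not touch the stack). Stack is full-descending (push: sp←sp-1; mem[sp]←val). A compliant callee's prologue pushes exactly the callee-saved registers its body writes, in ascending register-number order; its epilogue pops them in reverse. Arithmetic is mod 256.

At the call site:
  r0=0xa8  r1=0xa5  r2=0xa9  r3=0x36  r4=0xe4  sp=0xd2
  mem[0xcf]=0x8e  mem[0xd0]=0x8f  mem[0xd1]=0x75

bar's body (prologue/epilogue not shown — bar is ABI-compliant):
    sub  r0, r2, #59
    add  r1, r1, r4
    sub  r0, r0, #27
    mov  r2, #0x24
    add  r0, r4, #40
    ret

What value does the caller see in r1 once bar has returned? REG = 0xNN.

REG = 0xa5

prologue: push r1 -> mem[0xd1]=0xa5, sp=0xd1
body[0] sub  r0, r2, #59 -> r0=0x6e
body[1] add  r1, r1, r4 -> r1=0x89
body[2] sub  r0, r0, #27 -> r0=0x53
body[3] mov  r2, #0x24 -> r2=0x24
body[4] add  r0, r4, #40 -> r0=0x0c
epilogue: pop r1=0xa5, sp=0xd2
r1 is callee-saved -> restored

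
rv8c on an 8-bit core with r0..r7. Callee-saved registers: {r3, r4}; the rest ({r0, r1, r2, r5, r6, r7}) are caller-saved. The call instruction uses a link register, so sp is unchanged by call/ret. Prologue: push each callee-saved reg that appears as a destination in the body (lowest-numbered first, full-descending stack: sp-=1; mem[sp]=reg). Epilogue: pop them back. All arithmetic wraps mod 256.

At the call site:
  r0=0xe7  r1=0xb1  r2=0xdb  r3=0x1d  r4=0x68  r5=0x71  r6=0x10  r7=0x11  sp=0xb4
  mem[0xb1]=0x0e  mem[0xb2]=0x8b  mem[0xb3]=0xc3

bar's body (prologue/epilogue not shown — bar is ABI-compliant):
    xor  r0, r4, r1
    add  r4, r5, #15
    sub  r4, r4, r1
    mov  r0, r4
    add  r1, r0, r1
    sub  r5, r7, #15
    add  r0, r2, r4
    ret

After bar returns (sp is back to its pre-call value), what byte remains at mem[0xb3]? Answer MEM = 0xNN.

MEM = 0x68

prologue: push r4 → mem[0xb3]=0x68, sp=0xb3
body[0] xor  r0, r4, r1 → r0=0xd9
body[1] add  r4, r5, #15 → r4=0x80
body[2] sub  r4, r4, r1 → r4=0xcf
body[3] mov  r0, r4 → r0=0xcf
body[4] add  r1, r0, r1 → r1=0x80
body[5] sub  r5, r7, #15 → r5=0x02
body[6] add  r0, r2, r4 → r0=0xaa
epilogue: pop r4=0x68, sp=0xb4
prologue pushed ['r4'] at ['0xb3']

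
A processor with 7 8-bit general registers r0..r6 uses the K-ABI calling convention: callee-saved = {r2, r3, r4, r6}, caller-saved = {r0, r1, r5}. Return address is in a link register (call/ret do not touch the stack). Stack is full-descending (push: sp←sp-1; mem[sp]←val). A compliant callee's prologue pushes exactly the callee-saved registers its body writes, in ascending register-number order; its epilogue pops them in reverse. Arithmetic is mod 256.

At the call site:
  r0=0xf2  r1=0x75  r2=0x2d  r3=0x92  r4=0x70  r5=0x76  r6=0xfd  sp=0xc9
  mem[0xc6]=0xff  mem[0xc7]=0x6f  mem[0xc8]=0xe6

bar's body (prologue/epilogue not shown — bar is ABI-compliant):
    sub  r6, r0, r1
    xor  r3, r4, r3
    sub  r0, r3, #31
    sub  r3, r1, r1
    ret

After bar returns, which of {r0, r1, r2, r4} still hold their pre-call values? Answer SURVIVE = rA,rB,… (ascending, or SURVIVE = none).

prologue: push r3 -> mem[0xc8]=0x92, sp=0xc8
prologue: push r6 -> mem[0xc7]=0xfd, sp=0xc7
body[0] sub  r6, r0, r1 -> r6=0x7d
body[1] xor  r3, r4, r3 -> r3=0xe2
body[2] sub  r0, r3, #31 -> r0=0xc3
body[3] sub  r3, r1, r1 -> r3=0x00
epilogue: pop r6=0xfd, sp=0xc8
epilogue: pop r3=0x92, sp=0xc9
r0: caller-saved, written=True
r1: caller-saved, written=False
r2: callee-saved, written=False
r4: callee-saved, written=False

SURVIVE = r1,r2,r4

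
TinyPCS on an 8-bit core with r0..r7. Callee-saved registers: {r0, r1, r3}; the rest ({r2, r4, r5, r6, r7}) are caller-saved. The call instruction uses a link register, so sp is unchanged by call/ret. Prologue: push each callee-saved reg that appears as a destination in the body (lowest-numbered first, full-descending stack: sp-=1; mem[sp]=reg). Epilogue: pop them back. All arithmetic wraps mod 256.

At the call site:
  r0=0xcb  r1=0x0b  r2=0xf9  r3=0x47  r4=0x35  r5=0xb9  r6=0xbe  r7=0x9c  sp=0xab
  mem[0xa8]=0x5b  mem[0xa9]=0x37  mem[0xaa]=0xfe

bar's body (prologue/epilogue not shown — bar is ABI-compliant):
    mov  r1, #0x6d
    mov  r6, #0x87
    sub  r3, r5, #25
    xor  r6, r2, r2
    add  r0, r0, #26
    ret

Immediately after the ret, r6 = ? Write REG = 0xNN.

prologue: push r0 -> mem[0xaa]=0xcb, sp=0xaa
prologue: push r1 -> mem[0xa9]=0x0b, sp=0xa9
prologue: push r3 -> mem[0xa8]=0x47, sp=0xa8
body[0] mov  r1, #0x6d -> r1=0x6d
body[1] mov  r6, #0x87 -> r6=0x87
body[2] sub  r3, r5, #25 -> r3=0xa0
body[3] xor  r6, r2, r2 -> r6=0x00
body[4] add  r0, r0, #26 -> r0=0xe5
epilogue: pop r3=0x47, sp=0xa9
epilogue: pop r1=0x0b, sp=0xaa
epilogue: pop r0=0xcb, sp=0xab
r6 is caller-saved -> body value

REG = 0x00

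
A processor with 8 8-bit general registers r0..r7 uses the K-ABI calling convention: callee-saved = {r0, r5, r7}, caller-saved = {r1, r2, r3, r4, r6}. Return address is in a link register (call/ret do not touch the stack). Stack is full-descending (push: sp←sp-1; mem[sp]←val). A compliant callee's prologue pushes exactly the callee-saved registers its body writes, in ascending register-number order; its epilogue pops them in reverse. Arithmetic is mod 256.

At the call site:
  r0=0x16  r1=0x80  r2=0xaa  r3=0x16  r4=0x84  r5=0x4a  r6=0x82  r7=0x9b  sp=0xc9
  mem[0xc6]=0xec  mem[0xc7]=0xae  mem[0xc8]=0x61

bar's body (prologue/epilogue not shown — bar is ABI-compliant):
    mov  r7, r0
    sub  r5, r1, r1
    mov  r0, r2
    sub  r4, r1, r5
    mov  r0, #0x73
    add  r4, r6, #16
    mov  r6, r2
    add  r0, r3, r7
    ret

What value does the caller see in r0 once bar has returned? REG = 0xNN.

prologue: push r0 → mem[0xc8]=0x16, sp=0xc8
prologue: push r5 → mem[0xc7]=0x4a, sp=0xc7
prologue: push r7 → mem[0xc6]=0x9b, sp=0xc6
body[0] mov  r7, r0 → r7=0x16
body[1] sub  r5, r1, r1 → r5=0x00
body[2] mov  r0, r2 → r0=0xaa
body[3] sub  r4, r1, r5 → r4=0x80
body[4] mov  r0, #0x73 → r0=0x73
body[5] add  r4, r6, #16 → r4=0x92
body[6] mov  r6, r2 → r6=0xaa
body[7] add  r0, r3, r7 → r0=0x2c
epilogue: pop r7=0x9b, sp=0xc7
epilogue: pop r5=0x4a, sp=0xc8
epilogue: pop r0=0x16, sp=0xc9
r0 is callee-saved → restored

REG = 0x16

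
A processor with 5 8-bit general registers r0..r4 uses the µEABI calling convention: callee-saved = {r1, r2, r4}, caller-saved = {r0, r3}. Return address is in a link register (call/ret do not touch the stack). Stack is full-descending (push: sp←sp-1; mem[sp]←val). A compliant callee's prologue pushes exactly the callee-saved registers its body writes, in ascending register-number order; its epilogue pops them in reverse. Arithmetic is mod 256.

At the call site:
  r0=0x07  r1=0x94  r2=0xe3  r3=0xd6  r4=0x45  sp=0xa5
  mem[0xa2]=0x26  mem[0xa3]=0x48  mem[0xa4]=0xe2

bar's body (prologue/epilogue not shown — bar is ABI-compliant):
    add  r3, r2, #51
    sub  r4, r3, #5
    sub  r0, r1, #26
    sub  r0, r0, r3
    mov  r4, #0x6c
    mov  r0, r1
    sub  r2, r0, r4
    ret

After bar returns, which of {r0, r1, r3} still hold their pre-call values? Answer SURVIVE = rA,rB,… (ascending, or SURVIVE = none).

SURVIVE = r1

prologue: push r2 → mem[0xa4]=0xe3, sp=0xa4
prologue: push r4 → mem[0xa3]=0x45, sp=0xa3
body[0] add  r3, r2, #51 → r3=0x16
body[1] sub  r4, r3, #5 → r4=0x11
body[2] sub  r0, r1, #26 → r0=0x7a
body[3] sub  r0, r0, r3 → r0=0x64
body[4] mov  r4, #0x6c → r4=0x6c
body[5] mov  r0, r1 → r0=0x94
body[6] sub  r2, r0, r4 → r2=0x28
epilogue: pop r4=0x45, sp=0xa4
epilogue: pop r2=0xe3, sp=0xa5
r0: caller-saved, written=True
r1: callee-saved, written=False
r3: caller-saved, written=True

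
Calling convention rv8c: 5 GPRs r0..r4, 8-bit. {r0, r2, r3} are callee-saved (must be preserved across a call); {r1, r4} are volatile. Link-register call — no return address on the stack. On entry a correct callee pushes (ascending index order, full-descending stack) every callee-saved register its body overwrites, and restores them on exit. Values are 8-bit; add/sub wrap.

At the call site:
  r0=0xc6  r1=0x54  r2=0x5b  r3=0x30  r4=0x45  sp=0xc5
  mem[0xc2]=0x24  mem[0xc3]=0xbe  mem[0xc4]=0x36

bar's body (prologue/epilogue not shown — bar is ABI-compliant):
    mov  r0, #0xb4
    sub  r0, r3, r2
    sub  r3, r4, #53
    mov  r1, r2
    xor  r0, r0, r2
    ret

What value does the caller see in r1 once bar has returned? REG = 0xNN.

prologue: push r0 → mem[0xc4]=0xc6, sp=0xc4
prologue: push r3 → mem[0xc3]=0x30, sp=0xc3
body[0] mov  r0, #0xb4 → r0=0xb4
body[1] sub  r0, r3, r2 → r0=0xd5
body[2] sub  r3, r4, #53 → r3=0x10
body[3] mov  r1, r2 → r1=0x5b
body[4] xor  r0, r0, r2 → r0=0x8e
epilogue: pop r3=0x30, sp=0xc4
epilogue: pop r0=0xc6, sp=0xc5
r1 is caller-saved → body value

REG = 0x5b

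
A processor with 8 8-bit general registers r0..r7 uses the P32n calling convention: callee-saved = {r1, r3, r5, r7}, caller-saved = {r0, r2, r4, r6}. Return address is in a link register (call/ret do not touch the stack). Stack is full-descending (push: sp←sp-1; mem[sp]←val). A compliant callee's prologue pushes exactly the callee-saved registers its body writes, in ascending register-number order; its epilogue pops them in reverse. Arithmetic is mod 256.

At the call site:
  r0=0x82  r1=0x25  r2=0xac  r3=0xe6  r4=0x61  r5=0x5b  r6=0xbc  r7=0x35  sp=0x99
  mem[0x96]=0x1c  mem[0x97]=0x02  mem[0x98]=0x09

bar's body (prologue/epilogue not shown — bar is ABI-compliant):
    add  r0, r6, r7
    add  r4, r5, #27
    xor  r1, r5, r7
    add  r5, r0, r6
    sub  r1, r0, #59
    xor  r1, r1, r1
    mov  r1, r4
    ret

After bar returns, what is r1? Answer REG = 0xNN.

prologue: push r1 → mem[0x98]=0x25, sp=0x98
prologue: push r5 → mem[0x97]=0x5b, sp=0x97
body[0] add  r0, r6, r7 → r0=0xf1
body[1] add  r4, r5, #27 → r4=0x76
body[2] xor  r1, r5, r7 → r1=0x6e
body[3] add  r5, r0, r6 → r5=0xad
body[4] sub  r1, r0, #59 → r1=0xb6
body[5] xor  r1, r1, r1 → r1=0x00
body[6] mov  r1, r4 → r1=0x76
epilogue: pop r5=0x5b, sp=0x98
epilogue: pop r1=0x25, sp=0x99
r1 is callee-saved → restored

REG = 0x25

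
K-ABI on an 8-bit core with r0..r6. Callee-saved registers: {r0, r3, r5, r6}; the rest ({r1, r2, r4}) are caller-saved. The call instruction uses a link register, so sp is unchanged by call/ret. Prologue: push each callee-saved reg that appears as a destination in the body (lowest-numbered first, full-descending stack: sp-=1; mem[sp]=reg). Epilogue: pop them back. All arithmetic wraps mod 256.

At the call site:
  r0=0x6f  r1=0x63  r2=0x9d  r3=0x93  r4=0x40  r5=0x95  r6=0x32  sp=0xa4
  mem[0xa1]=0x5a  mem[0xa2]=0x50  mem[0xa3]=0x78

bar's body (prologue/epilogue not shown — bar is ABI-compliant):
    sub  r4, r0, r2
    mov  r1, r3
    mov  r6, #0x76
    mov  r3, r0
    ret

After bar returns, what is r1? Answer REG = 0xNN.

REG = 0x93

prologue: push r3 -> mem[0xa3]=0x93, sp=0xa3
prologue: push r6 -> mem[0xa2]=0x32, sp=0xa2
body[0] sub  r4, r0, r2 -> r4=0xd2
body[1] mov  r1, r3 -> r1=0x93
body[2] mov  r6, #0x76 -> r6=0x76
body[3] mov  r3, r0 -> r3=0x6f
epilogue: pop r6=0x32, sp=0xa3
epilogue: pop r3=0x93, sp=0xa4
r1 is caller-saved -> body value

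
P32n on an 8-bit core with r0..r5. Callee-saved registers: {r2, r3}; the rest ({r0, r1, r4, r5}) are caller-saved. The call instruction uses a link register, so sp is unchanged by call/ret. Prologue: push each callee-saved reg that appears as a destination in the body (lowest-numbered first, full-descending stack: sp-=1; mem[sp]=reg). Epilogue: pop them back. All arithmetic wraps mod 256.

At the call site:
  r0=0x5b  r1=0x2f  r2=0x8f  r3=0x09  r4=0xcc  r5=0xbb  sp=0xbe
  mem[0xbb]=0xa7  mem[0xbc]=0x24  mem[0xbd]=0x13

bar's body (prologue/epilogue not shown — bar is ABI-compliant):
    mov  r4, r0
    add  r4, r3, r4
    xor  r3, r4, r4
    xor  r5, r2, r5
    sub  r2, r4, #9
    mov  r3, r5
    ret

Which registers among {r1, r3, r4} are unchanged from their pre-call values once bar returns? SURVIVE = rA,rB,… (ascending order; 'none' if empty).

prologue: push r2 -> mem[0xbd]=0x8f, sp=0xbd
prologue: push r3 -> mem[0xbc]=0x09, sp=0xbc
body[0] mov  r4, r0 -> r4=0x5b
body[1] add  r4, r3, r4 -> r4=0x64
body[2] xor  r3, r4, r4 -> r3=0x00
body[3] xor  r5, r2, r5 -> r5=0x34
body[4] sub  r2, r4, #9 -> r2=0x5b
body[5] mov  r3, r5 -> r3=0x34
epilogue: pop r3=0x09, sp=0xbd
epilogue: pop r2=0x8f, sp=0xbe
r1: caller-saved, written=False
r3: callee-saved, written=True
r4: caller-saved, written=True

SURVIVE = r1,r3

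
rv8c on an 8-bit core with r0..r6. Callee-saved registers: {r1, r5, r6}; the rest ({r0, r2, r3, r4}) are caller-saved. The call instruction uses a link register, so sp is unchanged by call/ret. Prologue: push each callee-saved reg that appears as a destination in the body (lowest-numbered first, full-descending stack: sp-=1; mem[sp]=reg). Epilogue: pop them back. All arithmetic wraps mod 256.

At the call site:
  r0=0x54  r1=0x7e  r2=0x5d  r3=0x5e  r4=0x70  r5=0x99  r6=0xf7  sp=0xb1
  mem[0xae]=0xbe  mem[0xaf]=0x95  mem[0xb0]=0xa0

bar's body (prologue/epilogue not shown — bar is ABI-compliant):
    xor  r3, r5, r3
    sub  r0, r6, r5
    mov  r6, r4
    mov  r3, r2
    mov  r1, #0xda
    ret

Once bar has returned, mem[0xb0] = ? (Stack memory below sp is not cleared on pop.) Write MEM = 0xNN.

prologue: push r1 -> mem[0xb0]=0x7e, sp=0xb0
prologue: push r6 -> mem[0xaf]=0xf7, sp=0xaf
body[0] xor  r3, r5, r3 -> r3=0xc7
body[1] sub  r0, r6, r5 -> r0=0x5e
body[2] mov  r6, r4 -> r6=0x70
body[3] mov  r3, r2 -> r3=0x5d
body[4] mov  r1, #0xda -> r1=0xda
epilogue: pop r6=0xf7, sp=0xb0
epilogue: pop r1=0x7e, sp=0xb1
prologue pushed ['r1', 'r6'] at ['0xb0', '0xaf']

MEM = 0x7e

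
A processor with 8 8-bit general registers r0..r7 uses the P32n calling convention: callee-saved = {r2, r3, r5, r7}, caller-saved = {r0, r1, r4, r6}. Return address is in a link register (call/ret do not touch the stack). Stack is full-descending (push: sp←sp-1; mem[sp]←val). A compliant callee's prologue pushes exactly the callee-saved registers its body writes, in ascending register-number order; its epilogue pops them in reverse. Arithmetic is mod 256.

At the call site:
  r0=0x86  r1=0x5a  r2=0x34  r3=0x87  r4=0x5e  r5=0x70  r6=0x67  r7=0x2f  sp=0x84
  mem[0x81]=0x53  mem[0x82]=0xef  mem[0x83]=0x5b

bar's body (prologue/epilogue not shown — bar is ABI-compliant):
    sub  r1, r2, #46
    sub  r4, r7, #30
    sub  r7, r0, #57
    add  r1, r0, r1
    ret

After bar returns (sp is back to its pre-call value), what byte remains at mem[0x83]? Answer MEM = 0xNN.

MEM = 0x2f

prologue: push r7 → mem[0x83]=0x2f, sp=0x83
body[0] sub  r1, r2, #46 → r1=0x06
body[1] sub  r4, r7, #30 → r4=0x11
body[2] sub  r7, r0, #57 → r7=0x4d
body[3] add  r1, r0, r1 → r1=0x8c
epilogue: pop r7=0x2f, sp=0x84
prologue pushed ['r7'] at ['0x83']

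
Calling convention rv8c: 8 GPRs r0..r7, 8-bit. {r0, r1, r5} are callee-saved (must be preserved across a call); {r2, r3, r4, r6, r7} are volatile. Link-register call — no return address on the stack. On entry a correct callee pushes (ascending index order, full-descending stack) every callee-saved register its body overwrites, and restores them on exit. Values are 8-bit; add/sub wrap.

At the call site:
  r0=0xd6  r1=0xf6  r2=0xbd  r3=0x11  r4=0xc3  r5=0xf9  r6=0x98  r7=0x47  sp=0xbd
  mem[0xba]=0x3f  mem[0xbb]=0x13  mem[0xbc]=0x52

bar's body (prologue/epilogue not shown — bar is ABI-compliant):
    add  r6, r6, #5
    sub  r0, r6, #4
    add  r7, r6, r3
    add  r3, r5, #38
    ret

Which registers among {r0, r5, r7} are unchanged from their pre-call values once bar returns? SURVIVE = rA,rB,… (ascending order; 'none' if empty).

prologue: push r0 -> mem[0xbc]=0xd6, sp=0xbc
body[0] add  r6, r6, #5 -> r6=0x9d
body[1] sub  r0, r6, #4 -> r0=0x99
body[2] add  r7, r6, r3 -> r7=0xae
body[3] add  r3, r5, #38 -> r3=0x1f
epilogue: pop r0=0xd6, sp=0xbd
r0: callee-saved, written=True
r5: callee-saved, written=False
r7: caller-saved, written=True

SURVIVE = r0,r5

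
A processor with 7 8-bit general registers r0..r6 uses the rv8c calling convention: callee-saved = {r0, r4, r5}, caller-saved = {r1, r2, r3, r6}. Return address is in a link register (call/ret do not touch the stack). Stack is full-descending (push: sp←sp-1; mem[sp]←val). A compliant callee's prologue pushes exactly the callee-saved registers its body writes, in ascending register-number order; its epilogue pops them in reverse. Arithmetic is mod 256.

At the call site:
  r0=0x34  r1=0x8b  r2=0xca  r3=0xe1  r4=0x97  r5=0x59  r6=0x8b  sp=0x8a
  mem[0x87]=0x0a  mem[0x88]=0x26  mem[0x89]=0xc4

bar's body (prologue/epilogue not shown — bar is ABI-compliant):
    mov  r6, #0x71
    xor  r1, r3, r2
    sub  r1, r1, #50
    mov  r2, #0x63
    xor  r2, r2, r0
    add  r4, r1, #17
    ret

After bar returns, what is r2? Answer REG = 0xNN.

prologue: push r4 -> mem[0x89]=0x97, sp=0x89
body[0] mov  r6, #0x71 -> r6=0x71
body[1] xor  r1, r3, r2 -> r1=0x2b
body[2] sub  r1, r1, #50 -> r1=0xf9
body[3] mov  r2, #0x63 -> r2=0x63
body[4] xor  r2, r2, r0 -> r2=0x57
body[5] add  r4, r1, #17 -> r4=0x0a
epilogue: pop r4=0x97, sp=0x8a
r2 is caller-saved -> body value

REG = 0x57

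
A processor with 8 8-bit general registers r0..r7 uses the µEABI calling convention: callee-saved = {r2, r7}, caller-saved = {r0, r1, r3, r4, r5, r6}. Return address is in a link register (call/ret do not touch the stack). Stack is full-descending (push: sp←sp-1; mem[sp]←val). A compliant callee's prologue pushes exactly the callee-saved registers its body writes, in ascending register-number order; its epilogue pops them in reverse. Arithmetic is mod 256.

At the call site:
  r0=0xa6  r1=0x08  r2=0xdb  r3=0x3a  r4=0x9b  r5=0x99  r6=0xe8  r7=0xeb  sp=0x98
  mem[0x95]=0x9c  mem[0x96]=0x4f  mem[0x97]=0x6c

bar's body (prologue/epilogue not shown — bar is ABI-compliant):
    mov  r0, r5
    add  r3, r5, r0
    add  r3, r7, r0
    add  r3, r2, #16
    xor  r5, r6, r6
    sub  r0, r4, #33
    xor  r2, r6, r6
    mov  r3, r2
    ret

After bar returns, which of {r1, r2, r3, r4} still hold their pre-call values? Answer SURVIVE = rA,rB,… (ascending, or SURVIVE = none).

SURVIVE = r1,r2,r4

prologue: push r2 → mem[0x97]=0xdb, sp=0x97
body[0] mov  r0, r5 → r0=0x99
body[1] add  r3, r5, r0 → r3=0x32
body[2] add  r3, r7, r0 → r3=0x84
body[3] add  r3, r2, #16 → r3=0xeb
body[4] xor  r5, r6, r6 → r5=0x00
body[5] sub  r0, r4, #33 → r0=0x7a
body[6] xor  r2, r6, r6 → r2=0x00
body[7] mov  r3, r2 → r3=0x00
epilogue: pop r2=0xdb, sp=0x98
r1: caller-saved, written=False
r2: callee-saved, written=True
r3: caller-saved, written=True
r4: caller-saved, written=False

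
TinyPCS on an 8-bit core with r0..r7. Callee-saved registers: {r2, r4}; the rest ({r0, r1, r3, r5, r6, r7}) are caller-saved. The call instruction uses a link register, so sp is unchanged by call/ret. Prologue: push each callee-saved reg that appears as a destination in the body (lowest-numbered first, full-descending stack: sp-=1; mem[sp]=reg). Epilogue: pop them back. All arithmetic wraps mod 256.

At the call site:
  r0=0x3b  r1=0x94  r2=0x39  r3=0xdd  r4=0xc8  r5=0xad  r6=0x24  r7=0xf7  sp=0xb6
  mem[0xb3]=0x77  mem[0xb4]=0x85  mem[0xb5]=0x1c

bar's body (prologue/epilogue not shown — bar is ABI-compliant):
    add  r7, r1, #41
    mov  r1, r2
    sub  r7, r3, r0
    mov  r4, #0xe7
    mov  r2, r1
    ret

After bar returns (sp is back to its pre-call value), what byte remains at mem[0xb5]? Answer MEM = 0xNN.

MEM = 0x39

prologue: push r2 -> mem[0xb5]=0x39, sp=0xb5
prologue: push r4 -> mem[0xb4]=0xc8, sp=0xb4
body[0] add  r7, r1, #41 -> r7=0xbd
body[1] mov  r1, r2 -> r1=0x39
body[2] sub  r7, r3, r0 -> r7=0xa2
body[3] mov  r4, #0xe7 -> r4=0xe7
body[4] mov  r2, r1 -> r2=0x39
epilogue: pop r4=0xc8, sp=0xb5
epilogue: pop r2=0x39, sp=0xb6
prologue pushed ['r2', 'r4'] at ['0xb5', '0xb4']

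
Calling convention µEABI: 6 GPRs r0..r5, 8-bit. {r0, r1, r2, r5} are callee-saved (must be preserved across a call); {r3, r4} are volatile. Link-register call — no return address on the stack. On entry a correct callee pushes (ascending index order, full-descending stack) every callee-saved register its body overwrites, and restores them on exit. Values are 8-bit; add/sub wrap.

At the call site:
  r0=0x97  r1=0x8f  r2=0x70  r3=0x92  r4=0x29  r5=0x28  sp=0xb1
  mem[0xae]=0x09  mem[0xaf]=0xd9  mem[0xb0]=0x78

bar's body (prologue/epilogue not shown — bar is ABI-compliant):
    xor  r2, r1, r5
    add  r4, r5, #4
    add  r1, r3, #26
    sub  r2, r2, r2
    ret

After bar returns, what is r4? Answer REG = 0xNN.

prologue: push r1 -> mem[0xb0]=0x8f, sp=0xb0
prologue: push r2 -> mem[0xaf]=0x70, sp=0xaf
body[0] xor  r2, r1, r5 -> r2=0xa7
body[1] add  r4, r5, #4 -> r4=0x2c
body[2] add  r1, r3, #26 -> r1=0xac
body[3] sub  r2, r2, r2 -> r2=0x00
epilogue: pop r2=0x70, sp=0xb0
epilogue: pop r1=0x8f, sp=0xb1
r4 is caller-saved -> body value

REG = 0x2c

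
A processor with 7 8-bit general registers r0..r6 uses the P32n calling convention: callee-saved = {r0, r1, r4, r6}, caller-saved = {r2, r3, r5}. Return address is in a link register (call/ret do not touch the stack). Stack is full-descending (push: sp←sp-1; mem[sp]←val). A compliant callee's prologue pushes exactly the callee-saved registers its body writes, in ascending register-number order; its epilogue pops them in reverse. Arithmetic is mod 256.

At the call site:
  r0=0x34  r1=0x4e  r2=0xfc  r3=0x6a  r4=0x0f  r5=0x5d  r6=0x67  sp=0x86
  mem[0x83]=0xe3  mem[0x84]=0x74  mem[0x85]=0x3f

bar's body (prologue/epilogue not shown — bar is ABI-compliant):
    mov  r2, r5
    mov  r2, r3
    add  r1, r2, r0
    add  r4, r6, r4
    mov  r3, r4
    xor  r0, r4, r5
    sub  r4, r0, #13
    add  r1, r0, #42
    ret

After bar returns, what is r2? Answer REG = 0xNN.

REG = 0x6a

prologue: push r0 -> mem[0x85]=0x34, sp=0x85
prologue: push r1 -> mem[0x84]=0x4e, sp=0x84
prologue: push r4 -> mem[0x83]=0x0f, sp=0x83
body[0] mov  r2, r5 -> r2=0x5d
body[1] mov  r2, r3 -> r2=0x6a
body[2] add  r1, r2, r0 -> r1=0x9e
body[3] add  r4, r6, r4 -> r4=0x76
body[4] mov  r3, r4 -> r3=0x76
body[5] xor  r0, r4, r5 -> r0=0x2b
body[6] sub  r4, r0, #13 -> r4=0x1e
body[7] add  r1, r0, #42 -> r1=0x55
epilogue: pop r4=0x0f, sp=0x84
epilogue: pop r1=0x4e, sp=0x85
epilogue: pop r0=0x34, sp=0x86
r2 is caller-saved -> body value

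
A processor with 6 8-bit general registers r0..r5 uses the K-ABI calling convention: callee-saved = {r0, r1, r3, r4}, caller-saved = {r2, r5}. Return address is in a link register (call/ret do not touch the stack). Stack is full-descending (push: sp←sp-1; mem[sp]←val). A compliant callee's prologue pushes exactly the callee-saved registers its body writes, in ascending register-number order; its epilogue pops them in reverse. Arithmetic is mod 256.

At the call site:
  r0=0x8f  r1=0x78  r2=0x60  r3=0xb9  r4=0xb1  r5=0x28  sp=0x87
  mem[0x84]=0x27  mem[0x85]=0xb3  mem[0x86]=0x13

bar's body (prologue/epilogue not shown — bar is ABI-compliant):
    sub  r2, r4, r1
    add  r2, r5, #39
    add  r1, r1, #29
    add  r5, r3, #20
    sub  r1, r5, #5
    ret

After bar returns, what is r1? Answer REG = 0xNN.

REG = 0x78

prologue: push r1 -> mem[0x86]=0x78, sp=0x86
body[0] sub  r2, r4, r1 -> r2=0x39
body[1] add  r2, r5, #39 -> r2=0x4f
body[2] add  r1, r1, #29 -> r1=0x95
body[3] add  r5, r3, #20 -> r5=0xcd
body[4] sub  r1, r5, #5 -> r1=0xc8
epilogue: pop r1=0x78, sp=0x87
r1 is callee-saved -> restored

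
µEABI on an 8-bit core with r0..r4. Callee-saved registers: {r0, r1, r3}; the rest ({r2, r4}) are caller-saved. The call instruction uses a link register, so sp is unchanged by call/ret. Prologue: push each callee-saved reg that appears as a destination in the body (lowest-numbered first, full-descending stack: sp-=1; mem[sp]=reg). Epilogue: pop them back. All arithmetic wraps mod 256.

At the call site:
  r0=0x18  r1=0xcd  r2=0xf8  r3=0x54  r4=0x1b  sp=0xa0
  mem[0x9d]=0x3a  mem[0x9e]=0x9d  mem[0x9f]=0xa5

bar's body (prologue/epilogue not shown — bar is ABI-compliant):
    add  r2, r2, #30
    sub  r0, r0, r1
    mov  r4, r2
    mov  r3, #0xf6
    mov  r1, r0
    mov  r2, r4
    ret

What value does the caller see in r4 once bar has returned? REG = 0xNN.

prologue: push r0 → mem[0x9f]=0x18, sp=0x9f
prologue: push r1 → mem[0x9e]=0xcd, sp=0x9e
prologue: push r3 → mem[0x9d]=0x54, sp=0x9d
body[0] add  r2, r2, #30 → r2=0x16
body[1] sub  r0, r0, r1 → r0=0x4b
body[2] mov  r4, r2 → r4=0x16
body[3] mov  r3, #0xf6 → r3=0xf6
body[4] mov  r1, r0 → r1=0x4b
body[5] mov  r2, r4 → r2=0x16
epilogue: pop r3=0x54, sp=0x9e
epilogue: pop r1=0xcd, sp=0x9f
epilogue: pop r0=0x18, sp=0xa0
r4 is caller-saved → body value

REG = 0x16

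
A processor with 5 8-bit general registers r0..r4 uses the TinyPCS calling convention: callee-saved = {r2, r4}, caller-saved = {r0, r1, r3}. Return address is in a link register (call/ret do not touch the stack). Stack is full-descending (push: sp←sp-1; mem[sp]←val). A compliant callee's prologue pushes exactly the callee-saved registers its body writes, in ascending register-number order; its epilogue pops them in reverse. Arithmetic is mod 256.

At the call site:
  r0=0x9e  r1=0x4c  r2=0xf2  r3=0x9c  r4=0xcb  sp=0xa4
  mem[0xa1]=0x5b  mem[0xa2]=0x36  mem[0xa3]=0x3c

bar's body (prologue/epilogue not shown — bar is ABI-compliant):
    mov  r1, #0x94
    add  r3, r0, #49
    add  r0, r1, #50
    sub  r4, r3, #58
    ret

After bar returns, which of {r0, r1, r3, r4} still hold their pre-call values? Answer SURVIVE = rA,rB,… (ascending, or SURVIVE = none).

SURVIVE = r4

prologue: push r4 -> mem[0xa3]=0xcb, sp=0xa3
body[0] mov  r1, #0x94 -> r1=0x94
body[1] add  r3, r0, #49 -> r3=0xcf
body[2] add  r0, r1, #50 -> r0=0xc6
body[3] sub  r4, r3, #58 -> r4=0x95
epilogue: pop r4=0xcb, sp=0xa4
r0: caller-saved, written=True
r1: caller-saved, written=True
r3: caller-saved, written=True
r4: callee-saved, written=True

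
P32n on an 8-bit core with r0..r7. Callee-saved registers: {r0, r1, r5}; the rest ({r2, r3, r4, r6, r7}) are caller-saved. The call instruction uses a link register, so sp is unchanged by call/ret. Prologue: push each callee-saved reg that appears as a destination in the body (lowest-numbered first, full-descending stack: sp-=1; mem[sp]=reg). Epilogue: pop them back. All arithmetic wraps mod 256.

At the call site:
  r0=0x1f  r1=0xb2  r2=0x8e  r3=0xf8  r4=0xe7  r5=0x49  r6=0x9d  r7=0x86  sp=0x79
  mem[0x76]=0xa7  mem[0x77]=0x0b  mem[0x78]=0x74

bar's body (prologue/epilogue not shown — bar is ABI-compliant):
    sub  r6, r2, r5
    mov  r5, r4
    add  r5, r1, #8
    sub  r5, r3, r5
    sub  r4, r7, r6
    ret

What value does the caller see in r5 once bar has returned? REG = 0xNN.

prologue: push r5 → mem[0x78]=0x49, sp=0x78
body[0] sub  r6, r2, r5 → r6=0x45
body[1] mov  r5, r4 → r5=0xe7
body[2] add  r5, r1, #8 → r5=0xba
body[3] sub  r5, r3, r5 → r5=0x3e
body[4] sub  r4, r7, r6 → r4=0x41
epilogue: pop r5=0x49, sp=0x79
r5 is callee-saved → restored

REG = 0x49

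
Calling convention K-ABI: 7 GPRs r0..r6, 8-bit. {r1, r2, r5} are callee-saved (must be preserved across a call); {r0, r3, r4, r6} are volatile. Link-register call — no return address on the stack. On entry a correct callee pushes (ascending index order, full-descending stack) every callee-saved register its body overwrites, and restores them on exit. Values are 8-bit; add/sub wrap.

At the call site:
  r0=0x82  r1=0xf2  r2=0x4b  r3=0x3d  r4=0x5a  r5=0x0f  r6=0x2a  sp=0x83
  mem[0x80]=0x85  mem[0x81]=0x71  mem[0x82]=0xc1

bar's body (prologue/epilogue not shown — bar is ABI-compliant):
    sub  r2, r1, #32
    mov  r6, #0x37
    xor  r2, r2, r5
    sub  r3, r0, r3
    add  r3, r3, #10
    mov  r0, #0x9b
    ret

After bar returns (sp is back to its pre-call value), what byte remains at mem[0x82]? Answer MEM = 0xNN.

prologue: push r2 -> mem[0x82]=0x4b, sp=0x82
body[0] sub  r2, r1, #32 -> r2=0xd2
body[1] mov  r6, #0x37 -> r6=0x37
body[2] xor  r2, r2, r5 -> r2=0xdd
body[3] sub  r3, r0, r3 -> r3=0x45
body[4] add  r3, r3, #10 -> r3=0x4f
body[5] mov  r0, #0x9b -> r0=0x9b
epilogue: pop r2=0x4b, sp=0x83
prologue pushed ['r2'] at ['0x82']

MEM = 0x4b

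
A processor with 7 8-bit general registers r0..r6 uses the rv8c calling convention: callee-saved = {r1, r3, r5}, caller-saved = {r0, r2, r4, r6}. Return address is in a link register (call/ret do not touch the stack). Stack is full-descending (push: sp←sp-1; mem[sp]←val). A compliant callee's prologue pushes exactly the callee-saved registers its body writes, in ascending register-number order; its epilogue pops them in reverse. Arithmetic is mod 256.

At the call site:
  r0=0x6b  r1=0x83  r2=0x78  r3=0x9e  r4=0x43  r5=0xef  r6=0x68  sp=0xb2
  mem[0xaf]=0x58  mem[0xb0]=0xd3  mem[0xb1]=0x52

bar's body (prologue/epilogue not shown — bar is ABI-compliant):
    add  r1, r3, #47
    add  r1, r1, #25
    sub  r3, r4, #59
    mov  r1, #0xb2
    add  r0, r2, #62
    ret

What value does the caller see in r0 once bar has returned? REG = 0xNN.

REG = 0xb6

prologue: push r1 → mem[0xb1]=0x83, sp=0xb1
prologue: push r3 → mem[0xb0]=0x9e, sp=0xb0
body[0] add  r1, r3, #47 → r1=0xcd
body[1] add  r1, r1, #25 → r1=0xe6
body[2] sub  r3, r4, #59 → r3=0x08
body[3] mov  r1, #0xb2 → r1=0xb2
body[4] add  r0, r2, #62 → r0=0xb6
epilogue: pop r3=0x9e, sp=0xb1
epilogue: pop r1=0x83, sp=0xb2
r0 is caller-saved → body value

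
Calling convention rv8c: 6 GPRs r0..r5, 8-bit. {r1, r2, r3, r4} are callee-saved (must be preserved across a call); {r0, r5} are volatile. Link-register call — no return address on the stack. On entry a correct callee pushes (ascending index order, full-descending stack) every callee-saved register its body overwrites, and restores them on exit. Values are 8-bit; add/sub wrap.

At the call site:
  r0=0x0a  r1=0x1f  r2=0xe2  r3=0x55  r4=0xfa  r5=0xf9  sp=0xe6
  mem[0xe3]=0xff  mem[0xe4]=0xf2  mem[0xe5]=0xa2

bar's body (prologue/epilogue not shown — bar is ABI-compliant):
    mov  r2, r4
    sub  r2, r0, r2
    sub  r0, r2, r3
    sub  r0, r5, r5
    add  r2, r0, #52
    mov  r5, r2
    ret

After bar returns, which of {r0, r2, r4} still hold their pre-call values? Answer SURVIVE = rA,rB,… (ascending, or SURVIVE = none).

prologue: push r2 → mem[0xe5]=0xe2, sp=0xe5
body[0] mov  r2, r4 → r2=0xfa
body[1] sub  r2, r0, r2 → r2=0x10
body[2] sub  r0, r2, r3 → r0=0xbb
body[3] sub  r0, r5, r5 → r0=0x00
body[4] add  r2, r0, #52 → r2=0x34
body[5] mov  r5, r2 → r5=0x34
epilogue: pop r2=0xe2, sp=0xe6
r0: caller-saved, written=True
r2: callee-saved, written=True
r4: callee-saved, written=False

SURVIVE = r2,r4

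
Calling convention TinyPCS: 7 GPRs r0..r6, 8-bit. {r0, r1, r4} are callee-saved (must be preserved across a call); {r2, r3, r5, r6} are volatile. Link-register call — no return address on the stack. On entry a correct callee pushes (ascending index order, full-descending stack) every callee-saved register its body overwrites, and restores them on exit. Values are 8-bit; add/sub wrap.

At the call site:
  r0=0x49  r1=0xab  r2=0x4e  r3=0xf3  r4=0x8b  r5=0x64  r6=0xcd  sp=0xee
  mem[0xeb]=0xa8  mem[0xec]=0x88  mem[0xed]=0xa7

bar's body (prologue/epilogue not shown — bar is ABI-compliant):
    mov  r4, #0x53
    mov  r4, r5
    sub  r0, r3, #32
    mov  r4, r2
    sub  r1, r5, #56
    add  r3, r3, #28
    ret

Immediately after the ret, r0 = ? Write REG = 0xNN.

REG = 0x49

prologue: push r0 -> mem[0xed]=0x49, sp=0xed
prologue: push r1 -> mem[0xec]=0xab, sp=0xec
prologue: push r4 -> mem[0xeb]=0x8b, sp=0xeb
body[0] mov  r4, #0x53 -> r4=0x53
body[1] mov  r4, r5 -> r4=0x64
body[2] sub  r0, r3, #32 -> r0=0xd3
body[3] mov  r4, r2 -> r4=0x4e
body[4] sub  r1, r5, #56 -> r1=0x2c
body[5] add  r3, r3, #28 -> r3=0x0f
epilogue: pop r4=0x8b, sp=0xec
epilogue: pop r1=0xab, sp=0xed
epilogue: pop r0=0x49, sp=0xee
r0 is callee-saved -> restored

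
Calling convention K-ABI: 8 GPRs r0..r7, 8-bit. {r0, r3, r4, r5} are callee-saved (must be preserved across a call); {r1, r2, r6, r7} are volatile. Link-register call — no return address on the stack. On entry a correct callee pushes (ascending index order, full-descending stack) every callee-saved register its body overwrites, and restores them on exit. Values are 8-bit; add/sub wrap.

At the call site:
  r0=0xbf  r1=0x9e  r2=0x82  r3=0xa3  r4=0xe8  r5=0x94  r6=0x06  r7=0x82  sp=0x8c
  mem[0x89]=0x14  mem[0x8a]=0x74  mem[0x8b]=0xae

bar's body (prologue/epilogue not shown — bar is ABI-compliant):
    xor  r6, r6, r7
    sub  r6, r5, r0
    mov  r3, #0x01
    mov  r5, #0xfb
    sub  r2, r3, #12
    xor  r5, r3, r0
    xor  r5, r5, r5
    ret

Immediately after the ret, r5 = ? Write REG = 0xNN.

REG = 0x94

prologue: push r3 → mem[0x8b]=0xa3, sp=0x8b
prologue: push r5 → mem[0x8a]=0x94, sp=0x8a
body[0] xor  r6, r6, r7 → r6=0x84
body[1] sub  r6, r5, r0 → r6=0xd5
body[2] mov  r3, #0x01 → r3=0x01
body[3] mov  r5, #0xfb → r5=0xfb
body[4] sub  r2, r3, #12 → r2=0xf5
body[5] xor  r5, r3, r0 → r5=0xbe
body[6] xor  r5, r5, r5 → r5=0x00
epilogue: pop r5=0x94, sp=0x8b
epilogue: pop r3=0xa3, sp=0x8c
r5 is callee-saved → restored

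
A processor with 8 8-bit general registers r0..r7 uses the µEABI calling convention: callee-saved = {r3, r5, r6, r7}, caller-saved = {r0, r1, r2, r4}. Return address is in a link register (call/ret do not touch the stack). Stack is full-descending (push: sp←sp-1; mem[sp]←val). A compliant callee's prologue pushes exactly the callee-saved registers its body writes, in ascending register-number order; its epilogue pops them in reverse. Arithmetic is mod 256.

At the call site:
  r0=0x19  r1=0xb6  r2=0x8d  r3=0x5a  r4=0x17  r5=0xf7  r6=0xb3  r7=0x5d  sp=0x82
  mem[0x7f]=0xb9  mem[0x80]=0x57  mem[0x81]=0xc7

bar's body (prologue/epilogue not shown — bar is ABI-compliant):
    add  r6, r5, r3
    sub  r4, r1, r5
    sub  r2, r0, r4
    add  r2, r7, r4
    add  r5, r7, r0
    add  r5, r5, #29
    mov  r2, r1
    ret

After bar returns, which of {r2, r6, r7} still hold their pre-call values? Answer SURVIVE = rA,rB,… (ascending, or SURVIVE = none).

SURVIVE = r6,r7

prologue: push r5 → mem[0x81]=0xf7, sp=0x81
prologue: push r6 → mem[0x80]=0xb3, sp=0x80
body[0] add  r6, r5, r3 → r6=0x51
body[1] sub  r4, r1, r5 → r4=0xbf
body[2] sub  r2, r0, r4 → r2=0x5a
body[3] add  r2, r7, r4 → r2=0x1c
body[4] add  r5, r7, r0 → r5=0x76
body[5] add  r5, r5, #29 → r5=0x93
body[6] mov  r2, r1 → r2=0xb6
epilogue: pop r6=0xb3, sp=0x81
epilogue: pop r5=0xf7, sp=0x82
r2: caller-saved, written=True
r6: callee-saved, written=True
r7: callee-saved, written=False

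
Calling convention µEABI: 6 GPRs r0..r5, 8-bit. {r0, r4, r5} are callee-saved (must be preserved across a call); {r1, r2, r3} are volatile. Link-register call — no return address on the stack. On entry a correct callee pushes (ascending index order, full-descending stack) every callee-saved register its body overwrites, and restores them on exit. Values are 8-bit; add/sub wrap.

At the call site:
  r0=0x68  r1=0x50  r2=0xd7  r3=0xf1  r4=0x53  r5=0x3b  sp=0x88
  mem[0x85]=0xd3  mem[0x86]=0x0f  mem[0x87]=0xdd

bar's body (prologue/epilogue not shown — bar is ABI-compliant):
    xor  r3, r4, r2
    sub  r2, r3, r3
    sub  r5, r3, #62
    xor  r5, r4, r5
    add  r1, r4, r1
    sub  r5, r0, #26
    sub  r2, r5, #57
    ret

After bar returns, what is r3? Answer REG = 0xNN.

REG = 0x84

prologue: push r5 → mem[0x87]=0x3b, sp=0x87
body[0] xor  r3, r4, r2 → r3=0x84
body[1] sub  r2, r3, r3 → r2=0x00
body[2] sub  r5, r3, #62 → r5=0x46
body[3] xor  r5, r4, r5 → r5=0x15
body[4] add  r1, r4, r1 → r1=0xa3
body[5] sub  r5, r0, #26 → r5=0x4e
body[6] sub  r2, r5, #57 → r2=0x15
epilogue: pop r5=0x3b, sp=0x88
r3 is caller-saved → body value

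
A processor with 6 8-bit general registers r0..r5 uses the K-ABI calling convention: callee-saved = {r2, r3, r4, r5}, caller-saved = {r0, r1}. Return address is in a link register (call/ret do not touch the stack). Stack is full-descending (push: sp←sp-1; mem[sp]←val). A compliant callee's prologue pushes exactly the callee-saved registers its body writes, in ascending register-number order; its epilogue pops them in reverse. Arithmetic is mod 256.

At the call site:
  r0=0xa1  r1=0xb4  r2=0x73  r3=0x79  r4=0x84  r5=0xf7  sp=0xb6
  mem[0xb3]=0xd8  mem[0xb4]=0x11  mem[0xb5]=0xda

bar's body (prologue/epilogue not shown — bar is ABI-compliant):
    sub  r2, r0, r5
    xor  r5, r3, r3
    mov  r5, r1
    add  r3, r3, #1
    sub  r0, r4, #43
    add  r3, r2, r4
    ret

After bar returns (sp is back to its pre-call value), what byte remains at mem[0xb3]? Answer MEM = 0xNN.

prologue: push r2 → mem[0xb5]=0x73, sp=0xb5
prologue: push r3 → mem[0xb4]=0x79, sp=0xb4
prologue: push r5 → mem[0xb3]=0xf7, sp=0xb3
body[0] sub  r2, r0, r5 → r2=0xaa
body[1] xor  r5, r3, r3 → r5=0x00
body[2] mov  r5, r1 → r5=0xb4
body[3] add  r3, r3, #1 → r3=0x7a
body[4] sub  r0, r4, #43 → r0=0x59
body[5] add  r3, r2, r4 → r3=0x2e
epilogue: pop r5=0xf7, sp=0xb4
epilogue: pop r3=0x79, sp=0xb5
epilogue: pop r2=0x73, sp=0xb6
prologue pushed ['r2', 'r3', 'r5'] at ['0xb5', '0xb4', '0xb3']

MEM = 0xf7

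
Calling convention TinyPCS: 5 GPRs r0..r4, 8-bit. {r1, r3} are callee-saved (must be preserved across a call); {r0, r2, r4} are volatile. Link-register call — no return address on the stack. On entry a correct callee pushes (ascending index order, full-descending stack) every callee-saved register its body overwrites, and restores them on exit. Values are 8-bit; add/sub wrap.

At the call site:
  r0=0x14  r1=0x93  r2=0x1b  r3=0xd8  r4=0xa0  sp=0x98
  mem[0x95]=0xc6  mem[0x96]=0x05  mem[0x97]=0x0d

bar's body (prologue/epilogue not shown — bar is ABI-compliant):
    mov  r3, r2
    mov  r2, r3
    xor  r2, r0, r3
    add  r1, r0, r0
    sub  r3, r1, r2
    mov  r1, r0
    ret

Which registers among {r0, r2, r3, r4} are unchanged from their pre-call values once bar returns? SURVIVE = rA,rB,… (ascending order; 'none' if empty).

SURVIVE = r0,r3,r4

prologue: push r1 -> mem[0x97]=0x93, sp=0x97
prologue: push r3 -> mem[0x96]=0xd8, sp=0x96
body[0] mov  r3, r2 -> r3=0x1b
body[1] mov  r2, r3 -> r2=0x1b
body[2] xor  r2, r0, r3 -> r2=0x0f
body[3] add  r1, r0, r0 -> r1=0x28
body[4] sub  r3, r1, r2 -> r3=0x19
body[5] mov  r1, r0 -> r1=0x14
epilogue: pop r3=0xd8, sp=0x97
epilogue: pop r1=0x93, sp=0x98
r0: caller-saved, written=False
r2: caller-saved, written=True
r3: callee-saved, written=True
r4: caller-saved, written=False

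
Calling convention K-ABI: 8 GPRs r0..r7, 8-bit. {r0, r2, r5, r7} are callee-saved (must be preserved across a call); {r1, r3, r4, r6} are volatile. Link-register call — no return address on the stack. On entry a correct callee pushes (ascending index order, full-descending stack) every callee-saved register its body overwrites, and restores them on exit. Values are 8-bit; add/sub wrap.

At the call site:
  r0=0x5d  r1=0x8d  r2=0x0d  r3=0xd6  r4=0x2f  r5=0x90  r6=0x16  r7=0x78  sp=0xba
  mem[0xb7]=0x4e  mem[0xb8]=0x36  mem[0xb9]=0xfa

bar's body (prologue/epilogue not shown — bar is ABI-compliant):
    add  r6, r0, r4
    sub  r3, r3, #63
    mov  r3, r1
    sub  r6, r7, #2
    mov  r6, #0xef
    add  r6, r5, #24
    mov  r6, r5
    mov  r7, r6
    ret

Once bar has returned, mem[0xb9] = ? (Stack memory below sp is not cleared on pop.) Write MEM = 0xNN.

MEM = 0x78

prologue: push r7 -> mem[0xb9]=0x78, sp=0xb9
body[0] add  r6, r0, r4 -> r6=0x8c
body[1] sub  r3, r3, #63 -> r3=0x97
body[2] mov  r3, r1 -> r3=0x8d
body[3] sub  r6, r7, #2 -> r6=0x76
body[4] mov  r6, #0xef -> r6=0xef
body[5] add  r6, r5, #24 -> r6=0xa8
body[6] mov  r6, r5 -> r6=0x90
body[7] mov  r7, r6 -> r7=0x90
epilogue: pop r7=0x78, sp=0xba
prologue pushed ['r7'] at ['0xb9']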